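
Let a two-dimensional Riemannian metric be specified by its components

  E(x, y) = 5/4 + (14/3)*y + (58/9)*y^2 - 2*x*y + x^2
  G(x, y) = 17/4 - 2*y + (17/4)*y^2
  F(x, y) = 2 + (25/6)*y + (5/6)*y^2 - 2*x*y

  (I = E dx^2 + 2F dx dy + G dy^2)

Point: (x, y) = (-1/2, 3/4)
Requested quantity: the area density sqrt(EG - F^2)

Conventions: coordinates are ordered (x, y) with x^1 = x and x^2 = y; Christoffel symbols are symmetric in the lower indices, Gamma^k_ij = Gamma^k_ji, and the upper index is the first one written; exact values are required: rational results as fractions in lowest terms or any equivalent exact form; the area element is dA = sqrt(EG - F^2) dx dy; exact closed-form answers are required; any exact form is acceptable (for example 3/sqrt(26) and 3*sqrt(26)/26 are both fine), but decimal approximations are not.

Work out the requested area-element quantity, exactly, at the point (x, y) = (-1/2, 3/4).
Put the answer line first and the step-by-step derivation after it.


Answer: sqrt(EG - F^2) = sqrt(8141)/32

E = 75/8, F = 203/32, G = 329/64; EG - F^2 = 8141/1024


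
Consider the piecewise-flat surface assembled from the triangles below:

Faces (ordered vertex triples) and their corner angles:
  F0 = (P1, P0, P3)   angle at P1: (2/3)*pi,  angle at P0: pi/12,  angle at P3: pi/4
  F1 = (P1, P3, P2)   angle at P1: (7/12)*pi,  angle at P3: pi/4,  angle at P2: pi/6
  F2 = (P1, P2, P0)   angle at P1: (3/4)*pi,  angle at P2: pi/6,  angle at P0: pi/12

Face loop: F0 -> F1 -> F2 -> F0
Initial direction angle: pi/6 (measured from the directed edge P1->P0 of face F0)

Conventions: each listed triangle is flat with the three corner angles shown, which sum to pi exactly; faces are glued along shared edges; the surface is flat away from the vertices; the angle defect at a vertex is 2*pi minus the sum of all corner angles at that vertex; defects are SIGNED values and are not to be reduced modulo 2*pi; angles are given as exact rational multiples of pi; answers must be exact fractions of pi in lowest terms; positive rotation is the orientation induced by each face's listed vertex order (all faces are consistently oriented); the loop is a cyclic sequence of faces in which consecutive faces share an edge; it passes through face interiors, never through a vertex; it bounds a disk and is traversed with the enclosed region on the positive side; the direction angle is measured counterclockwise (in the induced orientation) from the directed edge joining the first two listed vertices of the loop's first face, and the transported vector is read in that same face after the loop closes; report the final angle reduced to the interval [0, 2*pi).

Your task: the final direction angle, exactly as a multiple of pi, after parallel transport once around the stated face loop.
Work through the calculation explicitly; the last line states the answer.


enclosed vertex P1: corner angles sum to 2*pi, defect = 2*pi - 2*pi = 0
summing the enclosed defects onto the initial angle, mod 2*pi in the induced orientation:
final angle = pi/6 + 0 = pi/6 (mod 2*pi)

Answer: final direction angle = pi/6


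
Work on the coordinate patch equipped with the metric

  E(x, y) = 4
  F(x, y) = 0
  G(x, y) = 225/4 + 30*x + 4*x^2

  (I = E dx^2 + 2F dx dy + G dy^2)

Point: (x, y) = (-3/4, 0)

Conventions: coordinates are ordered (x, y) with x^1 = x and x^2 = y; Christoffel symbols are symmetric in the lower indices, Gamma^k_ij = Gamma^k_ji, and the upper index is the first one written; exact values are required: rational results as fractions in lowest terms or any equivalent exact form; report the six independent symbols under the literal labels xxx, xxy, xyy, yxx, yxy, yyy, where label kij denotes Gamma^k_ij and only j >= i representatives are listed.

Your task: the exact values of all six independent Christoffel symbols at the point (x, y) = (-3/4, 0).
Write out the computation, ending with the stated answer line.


E = 4, F = 0, G = 36 at the point
E_x = 0, E_y = 0, F_x = 0, F_y = 0, G_x = 24, G_y = 0
EG - F^2 = 144;  g^inv = (1/144) * [[36, 0], [0, 4]]
first-kind symbols [ij,l] = (1/2)(d_i g_jl + d_j g_il - d_l g_ij): [xx,x] = E_x/2 = 0, [xx,y] = F_x - E_y/2 = 0, [xy,x] = E_y/2 = 0, [xy,y] = G_x/2 = 12, [yy,x] = F_y - G_x/2 = -12, [yy,y] = G_y/2 = 0
Gamma^x_ij = (G*[ij,x] - F*[ij,y])/(EG - F^2), Gamma^y_ij = (E*[ij,y] - F*[ij,x])/(EG - F^2)

Answer: Gamma_xxx = 0, Gamma_xxy = 0, Gamma_xyy = -3, Gamma_yxx = 0, Gamma_yxy = 1/3, Gamma_yyy = 0


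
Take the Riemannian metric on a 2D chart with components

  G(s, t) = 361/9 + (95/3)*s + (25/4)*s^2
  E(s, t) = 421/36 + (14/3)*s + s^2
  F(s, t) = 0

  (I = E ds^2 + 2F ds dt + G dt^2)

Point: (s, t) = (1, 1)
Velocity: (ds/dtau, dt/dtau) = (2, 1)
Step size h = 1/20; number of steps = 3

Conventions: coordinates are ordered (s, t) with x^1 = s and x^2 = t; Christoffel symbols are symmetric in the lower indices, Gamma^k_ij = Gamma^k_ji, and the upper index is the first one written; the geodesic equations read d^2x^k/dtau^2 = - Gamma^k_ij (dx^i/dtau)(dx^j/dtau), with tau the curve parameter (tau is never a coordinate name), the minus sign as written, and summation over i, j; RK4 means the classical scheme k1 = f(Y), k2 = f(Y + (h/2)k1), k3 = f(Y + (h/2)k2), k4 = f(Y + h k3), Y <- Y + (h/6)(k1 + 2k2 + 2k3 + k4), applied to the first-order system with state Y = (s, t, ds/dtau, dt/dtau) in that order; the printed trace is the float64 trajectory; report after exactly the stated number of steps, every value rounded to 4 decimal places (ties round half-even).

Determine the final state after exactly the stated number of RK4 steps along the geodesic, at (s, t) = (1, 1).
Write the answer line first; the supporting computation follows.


Answer: s = 1.3040, t = 1.1382, ds/dtau = 2.0431, dt/dtau = 0.8478

f(Y) = (ds/dtau, dt/dtau, -Gamma^s_ij Y'^i Y'^j, -Gamma^t_ij Y'^i Y'^j) with the Gammas evaluated at the stage position; h = 0.050000; intermediate values shown to 6 dp
step 0: s = 1.0000, t = 1.0000, ds/dtau = 2.0000, dt/dtau = 1.0000
step 1:
  k1: at (s, t) = (1.000000, 1.000000), (ds/dtau, dt/dtau) = (2.000000, 1.000000); Gamma_sss = 0.192000, Gamma_sst = 0.000000, Gamma_stt = -1.272000, Gamma_tss = 0.000000, Gamma_tst = 0.283019, Gamma_ttt = 0.000000; k1 = (2.000000, 1.000000, 0.504000, -1.132075)
  k2: at (s, t) = (1.050000, 1.025000), (ds/dtau, dt/dtau) = (2.012600, 0.971698); Gamma_sss = 0.191182, Gamma_sst = 0.000000, Gamma_stt = -1.265520, Gamma_tss = 0.000000, Gamma_tst = 0.279070, Gamma_ttt = 0.000000; k2 = (2.012600, 0.971698, 0.420507, -1.091520)
  k3: at (s, t) = (1.050315, 1.024292), (ds/dtau, dt/dtau) = (2.010513, 0.972712); Gamma_sss = 0.191177, Gamma_sst = 0.000000, Gamma_stt = -1.265479, Gamma_tss = 0.000000, Gamma_tst = 0.279045, Gamma_ttt = 0.000000; k3 = (2.010513, 0.972712, 0.424590, -1.091430)
  k4: at (s, t) = (1.100526, 1.048636), (ds/dtau, dt/dtau) = (2.021229, 0.945429); Gamma_sss = 0.190332, Gamma_sst = 0.000000, Gamma_stt = -1.258862, Gamma_tss = 0.000000, Gamma_tst = 0.275190, Gamma_ttt = 0.000000; k4 = (2.021229, 0.945429, 0.347637, -1.051735)
  Y <- Y + (h/6)(k1 + 2k2 + 2k3 + k4): s = 1.1006, t = 1.0486, ds/dtau = 2.0212, dt/dtau = 0.9454
step 2:
  k1: at (s, t) = (1.100562, 1.048619), (ds/dtau, dt/dtau) = (2.021182, 0.945419); Gamma_sss = 0.190332, Gamma_sst = 0.000000, Gamma_stt = -1.258857, Gamma_tss = 0.000000, Gamma_tst = 0.275187, Gamma_ttt = 0.000000; k1 = (2.021182, 0.945419, 0.347650, -1.051689)
  k2: at (s, t) = (1.151092, 1.072254), (ds/dtau, dt/dtau) = (2.029873, 0.919127); Gamma_sss = 0.189461, Gamma_sst = 0.000000, Gamma_stt = -1.252101, Gamma_tss = 0.000000, Gamma_tst = 0.271413, Gamma_ttt = 0.000000; k2 = (2.029873, 0.919127, 0.277114, -1.012756)
  k3: at (s, t) = (1.151309, 1.071597), (ds/dtau, dt/dtau) = (2.028110, 0.920100); Gamma_sss = 0.189458, Gamma_sst = 0.000000, Gamma_stt = -1.252071, Gamma_tss = 0.000000, Gamma_tst = 0.271397, Gamma_ttt = 0.000000; k3 = (2.028110, 0.920100, 0.280702, -1.012888)
  k4: at (s, t) = (1.201968, 1.094624), (ds/dtau, dt/dtau) = (2.035217, 0.894775); Gamma_sss = 0.188566, Gamma_sst = 0.000000, Gamma_stt = -1.245210, Gamma_tss = 0.000000, Gamma_tst = 0.267716, Gamma_ttt = 0.000000; k4 = (2.035217, 0.894775, 0.215881, -0.975054)
  Y <- Y + (h/6)(k1 + 2k2 + 2k3 + k4): s = 1.2020, t = 1.0946, ds/dtau = 2.0352, dt/dtau = 0.8948
step 3:
  k1: at (s, t) = (1.201998, 1.094607), (ds/dtau, dt/dtau) = (2.035175, 0.894769); Gamma_sss = 0.188565, Gamma_sst = 0.000000, Gamma_stt = -1.245206, Gamma_tss = 0.000000, Gamma_tst = 0.267714, Gamma_ttt = 0.000000; k1 = (2.035175, 0.894769, 0.215900, -0.975020)
  k2: at (s, t) = (1.252878, 1.116977), (ds/dtau, dt/dtau) = (2.040572, 0.870393); Gamma_sss = 0.187653, Gamma_sst = 0.000000, Gamma_stt = -1.238236, Gamma_tss = 0.000000, Gamma_tst = 0.264116, Gamma_ttt = 0.000000; k2 = (2.040572, 0.870393, 0.156695, -0.938194)
  k3: at (s, t) = (1.253013, 1.116367), (ds/dtau, dt/dtau) = (2.039092, 0.871314); Gamma_sss = 0.187650, Gamma_sst = 0.000000, Gamma_stt = -1.238218, Gamma_tss = 0.000000, Gamma_tst = 0.264107, Gamma_ttt = 0.000000; k3 = (2.039092, 0.871314, 0.159810, -0.938472)
  k4: at (s, t) = (1.303953, 1.138173), (ds/dtau, dt/dtau) = (2.043165, 0.847845); Gamma_sss = 0.186720, Gamma_sst = 0.000000, Gamma_stt = -1.231172, Gamma_tss = 0.000000, Gamma_tst = 0.260601, Gamma_ttt = 0.000000; k4 = (2.043165, 0.847845, 0.105548, -0.902871)
  Y <- Y + (h/6)(k1 + 2k2 + 2k3 + k4): s = 1.3040, t = 1.1382, ds/dtau = 2.0431, dt/dtau = 0.8478


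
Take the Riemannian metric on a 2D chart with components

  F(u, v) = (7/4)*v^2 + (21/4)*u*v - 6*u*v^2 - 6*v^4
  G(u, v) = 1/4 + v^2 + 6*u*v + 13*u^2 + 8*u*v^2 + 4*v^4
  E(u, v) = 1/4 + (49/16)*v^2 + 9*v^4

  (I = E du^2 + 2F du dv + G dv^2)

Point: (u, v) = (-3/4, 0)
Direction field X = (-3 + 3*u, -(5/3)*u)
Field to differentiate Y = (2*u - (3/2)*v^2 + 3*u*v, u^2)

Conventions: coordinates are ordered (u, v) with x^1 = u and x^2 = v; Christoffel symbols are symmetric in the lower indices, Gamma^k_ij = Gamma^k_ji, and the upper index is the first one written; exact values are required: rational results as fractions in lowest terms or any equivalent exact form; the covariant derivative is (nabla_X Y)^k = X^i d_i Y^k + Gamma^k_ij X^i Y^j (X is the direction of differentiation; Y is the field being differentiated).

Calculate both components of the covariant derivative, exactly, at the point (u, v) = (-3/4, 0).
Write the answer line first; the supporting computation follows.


Answer: (nabla_X Y)^u = 777/256, (nabla_X Y)^v = 6723/484

E = 1/4, F = 0, G = 121/16 at the point
E_u = 0, E_v = 0, F_u = 0, F_v = -63/16, G_u = -39/2, G_v = -9/2
EG - F^2 = 121/64;  g^inv = (64/121) * [[121/16, 0], [0, 1/4]]
first-kind symbols [ij,l] = (1/2)(d_i g_jl + d_j g_il - d_l g_ij): [uu,u] = E_u/2 = 0, [uu,v] = F_u - E_v/2 = 0, [uv,u] = E_v/2 = 0, [uv,v] = G_u/2 = -39/4, [vv,u] = F_v - G_u/2 = 93/16, [vv,v] = G_v/2 = -9/4
Gamma^u_ij = (G*[ij,u] - F*[ij,v])/(EG - F^2), Gamma^v_ij = (E*[ij,v] - F*[ij,u])/(EG - F^2)
Gamma_uuu = 0, Gamma_uuv = 0, Gamma_uvv = 93/4, Gamma_vuu = 0, Gamma_vuv = -156/121, Gamma_vvv = -36/121
X = (-21/4, 5/4), Y = (-3/2, 9/16) at the point


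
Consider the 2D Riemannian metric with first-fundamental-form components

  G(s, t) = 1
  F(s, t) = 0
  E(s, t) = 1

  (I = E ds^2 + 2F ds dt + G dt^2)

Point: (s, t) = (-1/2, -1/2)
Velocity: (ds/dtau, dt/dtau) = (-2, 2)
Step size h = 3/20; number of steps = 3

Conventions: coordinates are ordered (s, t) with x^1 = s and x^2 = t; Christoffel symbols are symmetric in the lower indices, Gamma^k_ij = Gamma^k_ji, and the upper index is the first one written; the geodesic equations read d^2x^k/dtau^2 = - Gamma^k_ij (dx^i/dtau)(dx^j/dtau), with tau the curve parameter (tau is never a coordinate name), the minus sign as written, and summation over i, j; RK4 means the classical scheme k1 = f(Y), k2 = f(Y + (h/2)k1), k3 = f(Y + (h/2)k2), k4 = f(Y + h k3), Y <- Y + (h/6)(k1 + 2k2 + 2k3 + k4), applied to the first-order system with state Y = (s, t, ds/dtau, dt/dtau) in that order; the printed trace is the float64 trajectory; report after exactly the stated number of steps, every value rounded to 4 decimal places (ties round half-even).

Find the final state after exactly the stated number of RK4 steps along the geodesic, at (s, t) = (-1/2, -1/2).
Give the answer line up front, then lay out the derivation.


Answer: s = -1.4000, t = 0.4000, ds/dtau = -2.0000, dt/dtau = 2.0000

f(Y) = (ds/dtau, dt/dtau, -Gamma^s_ij Y'^i Y'^j, -Gamma^t_ij Y'^i Y'^j) with the Gammas evaluated at the stage position; h = 0.150000; intermediate values shown to 6 dp
step 0: s = -0.5000, t = -0.5000, ds/dtau = -2.0000, dt/dtau = 2.0000
step 1:
  k1: at (s, t) = (-0.500000, -0.500000), (ds/dtau, dt/dtau) = (-2.000000, 2.000000); Gamma_sss = 0.000000, Gamma_sst = 0.000000, Gamma_stt = 0.000000, Gamma_tss = 0.000000, Gamma_tst = 0.000000, Gamma_ttt = 0.000000; k1 = (-2.000000, 2.000000, 0.000000, 0.000000)
  k2: at (s, t) = (-0.650000, -0.350000), (ds/dtau, dt/dtau) = (-2.000000, 2.000000); Gamma_sss = 0.000000, Gamma_sst = 0.000000, Gamma_stt = 0.000000, Gamma_tss = 0.000000, Gamma_tst = 0.000000, Gamma_ttt = 0.000000; k2 = (-2.000000, 2.000000, 0.000000, 0.000000)
  k3: at (s, t) = (-0.650000, -0.350000), (ds/dtau, dt/dtau) = (-2.000000, 2.000000); Gamma_sss = 0.000000, Gamma_sst = 0.000000, Gamma_stt = 0.000000, Gamma_tss = 0.000000, Gamma_tst = 0.000000, Gamma_ttt = 0.000000; k3 = (-2.000000, 2.000000, 0.000000, 0.000000)
  k4: at (s, t) = (-0.800000, -0.200000), (ds/dtau, dt/dtau) = (-2.000000, 2.000000); Gamma_sss = 0.000000, Gamma_sst = 0.000000, Gamma_stt = 0.000000, Gamma_tss = 0.000000, Gamma_tst = 0.000000, Gamma_ttt = 0.000000; k4 = (-2.000000, 2.000000, 0.000000, 0.000000)
  Y <- Y + (h/6)(k1 + 2k2 + 2k3 + k4): s = -0.8000, t = -0.2000, ds/dtau = -2.0000, dt/dtau = 2.0000
step 2:
  k1: at (s, t) = (-0.800000, -0.200000), (ds/dtau, dt/dtau) = (-2.000000, 2.000000); Gamma_sss = 0.000000, Gamma_sst = 0.000000, Gamma_stt = 0.000000, Gamma_tss = 0.000000, Gamma_tst = 0.000000, Gamma_ttt = 0.000000; k1 = (-2.000000, 2.000000, 0.000000, 0.000000)
  k2: at (s, t) = (-0.950000, -0.050000), (ds/dtau, dt/dtau) = (-2.000000, 2.000000); Gamma_sss = 0.000000, Gamma_sst = 0.000000, Gamma_stt = 0.000000, Gamma_tss = 0.000000, Gamma_tst = 0.000000, Gamma_ttt = 0.000000; k2 = (-2.000000, 2.000000, 0.000000, 0.000000)
  k3: at (s, t) = (-0.950000, -0.050000), (ds/dtau, dt/dtau) = (-2.000000, 2.000000); Gamma_sss = 0.000000, Gamma_sst = 0.000000, Gamma_stt = 0.000000, Gamma_tss = 0.000000, Gamma_tst = 0.000000, Gamma_ttt = 0.000000; k3 = (-2.000000, 2.000000, 0.000000, 0.000000)
  k4: at (s, t) = (-1.100000, 0.100000), (ds/dtau, dt/dtau) = (-2.000000, 2.000000); Gamma_sss = 0.000000, Gamma_sst = 0.000000, Gamma_stt = 0.000000, Gamma_tss = 0.000000, Gamma_tst = 0.000000, Gamma_ttt = 0.000000; k4 = (-2.000000, 2.000000, 0.000000, 0.000000)
  Y <- Y + (h/6)(k1 + 2k2 + 2k3 + k4): s = -1.1000, t = 0.1000, ds/dtau = -2.0000, dt/dtau = 2.0000
step 3:
  k1: at (s, t) = (-1.100000, 0.100000), (ds/dtau, dt/dtau) = (-2.000000, 2.000000); Gamma_sss = 0.000000, Gamma_sst = 0.000000, Gamma_stt = 0.000000, Gamma_tss = 0.000000, Gamma_tst = 0.000000, Gamma_ttt = 0.000000; k1 = (-2.000000, 2.000000, 0.000000, 0.000000)
  k2: at (s, t) = (-1.250000, 0.250000), (ds/dtau, dt/dtau) = (-2.000000, 2.000000); Gamma_sss = 0.000000, Gamma_sst = 0.000000, Gamma_stt = 0.000000, Gamma_tss = 0.000000, Gamma_tst = 0.000000, Gamma_ttt = 0.000000; k2 = (-2.000000, 2.000000, 0.000000, 0.000000)
  k3: at (s, t) = (-1.250000, 0.250000), (ds/dtau, dt/dtau) = (-2.000000, 2.000000); Gamma_sss = 0.000000, Gamma_sst = 0.000000, Gamma_stt = 0.000000, Gamma_tss = 0.000000, Gamma_tst = 0.000000, Gamma_ttt = 0.000000; k3 = (-2.000000, 2.000000, 0.000000, 0.000000)
  k4: at (s, t) = (-1.400000, 0.400000), (ds/dtau, dt/dtau) = (-2.000000, 2.000000); Gamma_sss = 0.000000, Gamma_sst = 0.000000, Gamma_stt = 0.000000, Gamma_tss = 0.000000, Gamma_tst = 0.000000, Gamma_ttt = 0.000000; k4 = (-2.000000, 2.000000, 0.000000, 0.000000)
  Y <- Y + (h/6)(k1 + 2k2 + 2k3 + k4): s = -1.4000, t = 0.4000, ds/dtau = -2.0000, dt/dtau = 2.0000


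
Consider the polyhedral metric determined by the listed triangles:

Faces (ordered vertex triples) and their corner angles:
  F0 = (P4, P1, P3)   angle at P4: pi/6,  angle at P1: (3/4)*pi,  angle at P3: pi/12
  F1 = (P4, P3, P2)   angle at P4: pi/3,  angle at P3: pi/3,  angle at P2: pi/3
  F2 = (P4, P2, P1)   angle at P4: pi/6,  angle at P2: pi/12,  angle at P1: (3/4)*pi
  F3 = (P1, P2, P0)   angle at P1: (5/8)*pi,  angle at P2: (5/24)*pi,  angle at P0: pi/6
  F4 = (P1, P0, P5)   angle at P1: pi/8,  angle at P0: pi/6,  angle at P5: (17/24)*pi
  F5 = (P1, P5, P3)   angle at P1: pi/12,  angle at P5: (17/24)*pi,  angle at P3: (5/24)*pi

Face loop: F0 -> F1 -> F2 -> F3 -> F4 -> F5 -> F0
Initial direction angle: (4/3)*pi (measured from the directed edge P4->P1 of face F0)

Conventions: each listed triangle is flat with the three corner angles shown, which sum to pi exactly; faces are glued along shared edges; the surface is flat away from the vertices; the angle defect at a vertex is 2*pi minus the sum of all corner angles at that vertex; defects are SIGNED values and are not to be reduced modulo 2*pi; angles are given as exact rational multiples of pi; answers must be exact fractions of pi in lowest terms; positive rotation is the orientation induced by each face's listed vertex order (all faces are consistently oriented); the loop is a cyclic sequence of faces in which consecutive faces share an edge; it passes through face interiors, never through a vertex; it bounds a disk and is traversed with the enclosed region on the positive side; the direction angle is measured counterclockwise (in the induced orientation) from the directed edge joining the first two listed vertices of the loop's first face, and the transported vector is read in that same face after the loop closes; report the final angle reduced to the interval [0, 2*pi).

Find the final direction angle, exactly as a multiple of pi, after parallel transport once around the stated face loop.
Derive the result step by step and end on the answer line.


enclosed vertex P1: corner angles sum to (7/3)*pi, defect = 2*pi - (7/3)*pi = -pi/3
enclosed vertex P4: corner angles sum to (2/3)*pi, defect = 2*pi - (2/3)*pi = (4/3)*pi
transport around the loop rotates by the sum of enclosed defects; add to the initial angle mod 2*pi
final angle = (4/3)*pi + pi = pi/3 (mod 2*pi)

Answer: final direction angle = pi/3


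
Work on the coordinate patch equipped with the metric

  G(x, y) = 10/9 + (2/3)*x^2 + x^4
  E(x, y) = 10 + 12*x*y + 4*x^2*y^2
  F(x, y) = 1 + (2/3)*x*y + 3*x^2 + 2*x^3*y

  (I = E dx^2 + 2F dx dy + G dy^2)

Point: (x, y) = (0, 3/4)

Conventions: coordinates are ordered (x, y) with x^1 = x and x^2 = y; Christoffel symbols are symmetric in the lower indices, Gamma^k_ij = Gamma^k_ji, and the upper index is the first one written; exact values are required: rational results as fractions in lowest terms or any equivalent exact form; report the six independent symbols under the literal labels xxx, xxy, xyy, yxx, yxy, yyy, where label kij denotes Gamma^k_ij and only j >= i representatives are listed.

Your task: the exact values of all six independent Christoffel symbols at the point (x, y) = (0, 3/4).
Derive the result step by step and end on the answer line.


E = 10, F = 1, G = 10/9 at the point
E_x = 9, E_y = 0, F_x = 1/2, F_y = 0, G_x = 0, G_y = 0
EG - F^2 = 91/9;  g^inv = (9/91) * [[10/9, -1], [-1, 10]]
first-kind symbols [ij,l] = (1/2)(d_i g_jl + d_j g_il - d_l g_ij): [xx,x] = E_x/2 = 9/2, [xx,y] = F_x - E_y/2 = 1/2, [xy,x] = E_y/2 = 0, [xy,y] = G_x/2 = 0, [yy,x] = F_y - G_x/2 = 0, [yy,y] = G_y/2 = 0
Gamma^x_ij = (G*[ij,x] - F*[ij,y])/(EG - F^2), Gamma^y_ij = (E*[ij,y] - F*[ij,x])/(EG - F^2)

Answer: Gamma_xxx = 81/182, Gamma_xxy = 0, Gamma_xyy = 0, Gamma_yxx = 9/182, Gamma_yxy = 0, Gamma_yyy = 0


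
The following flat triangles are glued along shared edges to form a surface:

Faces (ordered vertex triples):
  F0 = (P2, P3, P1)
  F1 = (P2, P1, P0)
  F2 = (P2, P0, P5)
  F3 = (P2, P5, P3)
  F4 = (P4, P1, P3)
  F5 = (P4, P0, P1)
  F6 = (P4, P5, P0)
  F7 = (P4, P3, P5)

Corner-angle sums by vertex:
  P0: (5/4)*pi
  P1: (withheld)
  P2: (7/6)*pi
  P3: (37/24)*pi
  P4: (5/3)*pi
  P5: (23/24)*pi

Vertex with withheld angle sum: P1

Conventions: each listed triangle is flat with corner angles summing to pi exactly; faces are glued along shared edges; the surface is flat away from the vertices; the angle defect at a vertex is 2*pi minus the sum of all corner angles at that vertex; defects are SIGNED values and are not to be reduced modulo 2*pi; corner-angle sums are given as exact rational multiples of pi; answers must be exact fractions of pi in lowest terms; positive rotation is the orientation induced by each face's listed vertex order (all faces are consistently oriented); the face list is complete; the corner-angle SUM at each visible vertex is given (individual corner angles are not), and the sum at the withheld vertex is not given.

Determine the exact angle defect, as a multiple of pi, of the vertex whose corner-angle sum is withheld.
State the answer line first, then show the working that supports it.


Answer: defect(P1) = (7/12)*pi

V = 6, E = 12, F = 8; chi = V - E + F = 2
Gauss-Bonnet: total defect = 2*pi*chi = 4*pi; visible defects sum to (41/12)*pi


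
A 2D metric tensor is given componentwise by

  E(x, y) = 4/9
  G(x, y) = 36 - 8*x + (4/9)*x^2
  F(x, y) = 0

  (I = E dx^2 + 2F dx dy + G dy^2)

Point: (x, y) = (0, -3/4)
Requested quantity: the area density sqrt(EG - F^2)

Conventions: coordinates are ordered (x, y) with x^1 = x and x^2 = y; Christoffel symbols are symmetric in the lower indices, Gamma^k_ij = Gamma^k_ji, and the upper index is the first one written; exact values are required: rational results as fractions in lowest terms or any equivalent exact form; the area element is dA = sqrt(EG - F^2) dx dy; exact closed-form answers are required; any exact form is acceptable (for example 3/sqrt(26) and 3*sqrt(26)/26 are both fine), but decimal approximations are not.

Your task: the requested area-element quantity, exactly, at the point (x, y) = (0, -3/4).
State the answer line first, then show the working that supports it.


Answer: sqrt(EG - F^2) = 4

E = 4/9, F = 0, G = 36; EG - F^2 = 16


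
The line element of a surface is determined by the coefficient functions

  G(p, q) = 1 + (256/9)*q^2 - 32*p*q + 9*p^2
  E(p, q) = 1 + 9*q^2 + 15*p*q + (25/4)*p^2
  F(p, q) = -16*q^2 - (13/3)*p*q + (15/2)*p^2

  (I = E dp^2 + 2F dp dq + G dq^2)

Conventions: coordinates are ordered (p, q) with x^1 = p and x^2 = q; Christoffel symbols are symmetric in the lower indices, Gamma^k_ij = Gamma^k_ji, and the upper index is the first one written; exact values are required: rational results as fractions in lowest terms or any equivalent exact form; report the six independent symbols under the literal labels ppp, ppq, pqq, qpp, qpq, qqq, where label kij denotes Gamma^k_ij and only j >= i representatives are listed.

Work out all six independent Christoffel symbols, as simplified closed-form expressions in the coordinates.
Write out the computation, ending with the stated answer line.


E = 1 + 9*q^2 + 15*p*q + (25/4)*p^2; F = -16*q^2 - (13/3)*p*q + (15/2)*p^2; G = 1 + (256/9)*q^2 - 32*p*q + 9*p^2
Gamma^k_ij = (1/2) g^{kl} (d_i g_jl + d_j g_il - d_l g_ij), with g^inv = (1/(EG-F^2)) [[G, -F], [-F, E]]
first partials: E_p = 15*q + (25/2)*p, E_q = 18*q + 15*p, F_p = -(13/3)*q + 15*p, F_q = -32*q - (13/3)*p, G_p = -32*q + 18*p, G_q = (512/9)*q - 32*p
D = EG - F^2 = 1 + (337/9)*q^2 - 17*p*q + (61/4)*p^2
expanded: Gamma^p_pp = (G E_p - 2F F_p + F E_q)/(2D), Gamma^p_pq = (G E_q - F G_p)/(2D), Gamma^p_qq = (2G F_q - G G_p - F G_q)/(2D), Gamma^q_pp = (2E F_p - E E_q - F E_p)/(2D), Gamma^q_pq = (E G_p - F E_q)/(2D), Gamma^q_qq = (E G_q - 2F F_q + F G_p)/(2D); substitute and cancel common factors

Answer: Gamma_ppp = (225*p + 270*q)/(549*p^2 - 612*p*q + 1348*q^2 + 36), Gamma_ppq = (270*p + 324*q)/(549*p^2 - 612*p*q + 1348*q^2 + 36), Gamma_pqq = (-480*p - 576*q)/(549*p^2 - 612*p*q + 1348*q^2 + 36), Gamma_qpp = (270*p - 480*q)/(549*p^2 - 612*p*q + 1348*q^2 + 36), Gamma_qpq = (324*p - 576*q)/(549*p^2 - 612*p*q + 1348*q^2 + 36), Gamma_qqq = (-576*p + 1024*q)/(549*p^2 - 612*p*q + 1348*q^2 + 36)


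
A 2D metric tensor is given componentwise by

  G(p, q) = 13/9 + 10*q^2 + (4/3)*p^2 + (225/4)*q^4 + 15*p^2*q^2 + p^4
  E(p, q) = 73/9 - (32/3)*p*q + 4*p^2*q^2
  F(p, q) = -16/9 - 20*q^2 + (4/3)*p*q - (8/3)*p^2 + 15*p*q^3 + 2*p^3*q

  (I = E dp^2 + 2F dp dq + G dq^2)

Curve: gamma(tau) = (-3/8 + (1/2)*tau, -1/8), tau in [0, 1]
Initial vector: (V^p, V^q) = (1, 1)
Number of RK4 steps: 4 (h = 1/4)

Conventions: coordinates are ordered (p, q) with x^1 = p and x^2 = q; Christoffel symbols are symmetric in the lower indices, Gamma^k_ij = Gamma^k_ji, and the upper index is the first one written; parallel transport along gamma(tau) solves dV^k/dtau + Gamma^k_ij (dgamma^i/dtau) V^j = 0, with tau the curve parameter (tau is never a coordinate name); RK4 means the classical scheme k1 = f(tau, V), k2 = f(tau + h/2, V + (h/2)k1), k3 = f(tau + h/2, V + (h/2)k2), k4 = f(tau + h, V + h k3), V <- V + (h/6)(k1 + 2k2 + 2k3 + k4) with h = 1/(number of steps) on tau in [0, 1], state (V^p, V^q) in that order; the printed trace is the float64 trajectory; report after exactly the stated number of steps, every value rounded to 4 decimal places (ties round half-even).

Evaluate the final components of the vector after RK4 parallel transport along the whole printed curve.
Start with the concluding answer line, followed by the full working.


Answer: V^p = 0.9251, V^q = 1.0241

gamma'(tau) = (1/2, 0); f(tau, V)^k = -Gamma^k_ij(gamma(tau)) gamma'^i(tau) V^j; h = 1/4; intermediate values shown to 6 dp
curve data and Christoffel symbols at the stage parameters:
  tau = 0.000000: gamma = (-0.375000, -0.125000), gamma' = (0.500000, 0.000000); Gamma_ppp = 0.075901, Gamma_ppq = 0.227704, Gamma_pqq = 0.569259, Gamma_qpp = -0.027272, Gamma_qpq = -0.081817, Gamma_qqq = -0.204541
  tau = 0.125000: gamma = (-0.312500, -0.125000), gamma' = (0.500000, 0.000000); Gamma_ppp = 0.076335, Gamma_ppq = 0.190837, Gamma_pqq = 0.572510, Gamma_qpp = -0.025995, Gamma_qpq = -0.064988, Gamma_qqq = -0.194964
  tau = 0.250000: gamma = (-0.250000, -0.125000), gamma' = (0.500000, 0.000000); Gamma_ppp = 0.076611, Gamma_ppq = 0.153222, Gamma_pqq = 0.574584, Gamma_qpp = -0.024899, Gamma_qpq = -0.049797, Gamma_qqq = -0.186740
  tau = 0.375000: gamma = (-0.187500, -0.125000), gamma' = (0.500000, 0.000000); Gamma_ppp = 0.076745, Gamma_ppq = 0.115117, Gamma_pqq = 0.575587, Gamma_qpp = -0.023992, Gamma_qpq = -0.035988, Gamma_qqq = -0.179942
  tau = 0.500000: gamma = (-0.125000, -0.125000), gamma' = (0.500000, 0.000000); Gamma_ppp = 0.076748, Gamma_ppq = 0.076748, Gamma_pqq = 0.575614, Gamma_qpp = -0.023282, Gamma_qpq = -0.023282, Gamma_qqq = -0.174618
  tau = 0.625000: gamma = (-0.062500, -0.125000), gamma' = (0.500000, 0.000000); Gamma_ppp = 0.076632, Gamma_ppq = 0.038316, Gamma_pqq = 0.574742, Gamma_qpp = -0.022771, Gamma_qpq = -0.011386, Gamma_qqq = -0.170785
  tau = 0.750000: gamma = (0.000000, -0.125000), gamma' = (0.500000, 0.000000); Gamma_ppp = 0.076404, Gamma_ppq = 0.000000, Gamma_pqq = 0.573031, Gamma_qpp = -0.022459, Gamma_qpq = 0.000000, Gamma_qqq = -0.168440
  tau = 0.875000: gamma = (0.062500, -0.125000), gamma' = (0.500000, 0.000000); Gamma_ppp = 0.076070, Gamma_ppq = -0.038035, Gamma_pqq = 0.570522, Gamma_qpp = -0.022341, Gamma_qpq = 0.011170, Gamma_qqq = -0.167556
  tau = 1.000000: gamma = (0.125000, -0.125000), gamma' = (0.500000, 0.000000); Gamma_ppp = 0.075632, Gamma_ppq = -0.075632, Gamma_pqq = 0.567239, Gamma_qpp = -0.022412, Gamma_qpq = 0.022412, Gamma_qqq = -0.168091
step 0: V^p = 1.0000, V^q = 1.0000
step 1: k1 = (-0.151802, 0.054544), k2 = (-0.133512, 0.045467), k3 = (-0.133491, 0.045459), k4 = (-0.114509, 0.037215); V <- V + (h/6)(k1 + 2k2 + 2k3 + k4): V^p = 0.9667, V^q = 1.0114
step 2: k1 = (-0.114513, 0.037217), k2 = (-0.095026, 0.029708), k3 = (-0.095066, 0.029720), k4 = (-0.075279, 0.022837); V <- V + (h/6)(k1 + 2k2 + 2k3 + k4): V^p = 0.9429, V^q = 1.0189
step 3: k1 = (-0.075281, 0.022837), k2 = (-0.055342, 0.016445), k3 = (-0.055422, 0.016469), k4 = (-0.035492, 0.010433); V <- V + (h/6)(k1 + 2k2 + 2k3 + k4): V^p = 0.9291, V^q = 1.0230
step 4: k1 = (-0.035492, 0.010433), k2 = (-0.015689, 0.004608), k3 = (-0.015797, 0.004639), k4 = (0.003745, -0.001110); V <- V + (h/6)(k1 + 2k2 + 2k3 + k4): V^p = 0.9251, V^q = 1.0241


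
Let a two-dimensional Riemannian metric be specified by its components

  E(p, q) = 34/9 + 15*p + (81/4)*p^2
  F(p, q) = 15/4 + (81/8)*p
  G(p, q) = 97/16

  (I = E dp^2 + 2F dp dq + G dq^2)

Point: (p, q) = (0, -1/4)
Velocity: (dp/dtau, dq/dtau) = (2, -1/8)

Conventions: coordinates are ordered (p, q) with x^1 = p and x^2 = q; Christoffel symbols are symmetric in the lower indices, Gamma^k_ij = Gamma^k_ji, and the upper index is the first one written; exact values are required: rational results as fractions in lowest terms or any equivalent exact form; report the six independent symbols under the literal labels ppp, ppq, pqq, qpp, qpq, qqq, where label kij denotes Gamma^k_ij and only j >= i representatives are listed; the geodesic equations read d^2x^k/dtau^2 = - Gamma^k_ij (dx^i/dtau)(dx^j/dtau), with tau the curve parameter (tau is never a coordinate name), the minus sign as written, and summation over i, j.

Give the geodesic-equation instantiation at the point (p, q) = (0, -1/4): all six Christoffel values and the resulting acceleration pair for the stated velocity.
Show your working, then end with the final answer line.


E = 34/9, F = 15/4, G = 97/16 at the point
E_p = 15, E_q = 0, F_p = 81/8, F_q = 0, G_p = 0, G_q = 0
EG - F^2 = 1273/144;  g^inv = (144/1273) * [[97/16, -15/4], [-15/4, 34/9]]
first-kind symbols [ij,l] = (1/2)(d_i g_jl + d_j g_il - d_l g_ij): [pp,p] = E_p/2 = 15/2, [pp,q] = F_p - E_q/2 = 81/8, [pq,p] = E_q/2 = 0, [pq,q] = G_p/2 = 0, [qq,p] = F_q - G_p/2 = 0, [qq,q] = G_q/2 = 0
Gamma^p_ij = (G*[ij,p] - F*[ij,q])/(EG - F^2), Gamma^q_ij = (E*[ij,q] - F*[ij,p])/(EG - F^2)
Gamma_ppp = 1080/1273, Gamma_ppq = 0, Gamma_pqq = 0, Gamma_qpp = 1458/1273, Gamma_qpq = 0, Gamma_qqq = 0
d^2p/dtau^2 = -(Gamma_ppp*(2)^2 + 2*Gamma_ppq*(2)*(-1/8) + Gamma_pqq*(-1/8)^2) = -4320/1273
d^2q/dtau^2 = -(Gamma_qpp*(2)^2 + 2*Gamma_qpq*(2)*(-1/8) + Gamma_qqq*(-1/8)^2) = -5832/1273

Answer: Gamma_ppp = 1080/1273, Gamma_ppq = 0, Gamma_pqq = 0, Gamma_qpp = 1458/1273, Gamma_qpq = 0, Gamma_qqq = 0; accelerations (d^2p/dtau^2, d^2q/dtau^2) = (-4320/1273, -5832/1273)


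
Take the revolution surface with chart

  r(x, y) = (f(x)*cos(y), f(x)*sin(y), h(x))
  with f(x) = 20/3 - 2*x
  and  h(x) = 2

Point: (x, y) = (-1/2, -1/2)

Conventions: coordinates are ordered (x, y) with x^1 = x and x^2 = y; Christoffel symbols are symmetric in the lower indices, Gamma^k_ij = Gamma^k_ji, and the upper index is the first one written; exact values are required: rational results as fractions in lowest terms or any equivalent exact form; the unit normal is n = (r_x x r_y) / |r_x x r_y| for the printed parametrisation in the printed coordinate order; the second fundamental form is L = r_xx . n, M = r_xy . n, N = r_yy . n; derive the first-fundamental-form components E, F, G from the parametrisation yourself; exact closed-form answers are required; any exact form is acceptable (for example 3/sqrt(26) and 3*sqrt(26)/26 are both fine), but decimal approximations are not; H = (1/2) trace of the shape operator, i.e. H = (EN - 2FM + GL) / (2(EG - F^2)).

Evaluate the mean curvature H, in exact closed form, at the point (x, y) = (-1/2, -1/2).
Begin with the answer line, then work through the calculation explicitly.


Answer: H = 0

f = 23/3, f' = -2, f'' = 0, h' = 0, h'' = 0
E = 4, F = 0, G = 529/9; answer radicand W^2 = 4
unnormalised second-form numerators: l = 0, m = 0, n = 0; L = l/sqrt(4), and similarly M = m/sqrt(W^2), N = n/sqrt(W^2)
H = (E*n - 2*F*m + G*l) / (2*(EG - F^2)*sqrt(W^2)); E*n - 2*F*m + G*l = 0, EG - F^2 = 2116/9, so H = (0)/sqrt(4)


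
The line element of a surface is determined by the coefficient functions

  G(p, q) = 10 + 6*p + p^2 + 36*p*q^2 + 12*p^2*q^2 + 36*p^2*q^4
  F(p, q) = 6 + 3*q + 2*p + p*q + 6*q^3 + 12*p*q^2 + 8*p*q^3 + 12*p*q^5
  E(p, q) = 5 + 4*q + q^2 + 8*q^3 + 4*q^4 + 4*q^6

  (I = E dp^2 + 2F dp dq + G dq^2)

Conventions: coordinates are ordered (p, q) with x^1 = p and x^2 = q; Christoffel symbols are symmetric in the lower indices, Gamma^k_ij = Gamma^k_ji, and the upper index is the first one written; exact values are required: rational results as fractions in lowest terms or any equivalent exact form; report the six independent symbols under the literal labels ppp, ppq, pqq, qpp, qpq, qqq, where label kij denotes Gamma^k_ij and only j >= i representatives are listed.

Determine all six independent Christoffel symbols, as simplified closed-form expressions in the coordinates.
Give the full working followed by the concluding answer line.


E = 5 + 4*q + q^2 + 8*q^3 + 4*q^4 + 4*q^6; F = 6 + 3*q + 2*p + p*q + 6*q^3 + 12*p*q^2 + 8*p*q^3 + 12*p*q^5; G = 10 + 6*p + p^2 + 36*p*q^2 + 12*p^2*q^2 + 36*p^2*q^4
Gamma^k_ij = (1/2) g^{kl} (d_i g_jl + d_j g_il - d_l g_ij), with g^inv = (1/(EG-F^2)) [[G, -F], [-F, E]]
first partials: E_p = 0, E_q = 4 + 2*q + 24*q^2 + 16*q^3 + 24*q^5, F_p = 2 + q + 12*q^2 + 8*q^3 + 12*q^5, F_q = 3 + p + 18*q^2 + 24*p*q + 24*p*q^2 + 60*p*q^4, G_p = 6 + 2*p + 36*q^2 + 24*p*q^2 + 72*p*q^4, G_q = 72*p*q + 24*p^2*q + 144*p^2*q^3
D = EG - F^2 = 14 + 4*q + 6*p + q^2 + p^2 + 8*q^3 + 36*p*q^2 + 4*q^4 + 12*p^2*q^2 + 4*q^6 + 36*p^2*q^4
expanded: Gamma^p_pp = (G E_p - 2F F_p + F E_q)/(2D), Gamma^p_pq = (G E_q - F G_p)/(2D), Gamma^p_qq = (2G F_q - G G_p - F G_q)/(2D), Gamma^q_pp = (2E F_p - E E_q - F E_p)/(2D), Gamma^q_pq = (E G_p - F E_q)/(2D), Gamma^q_qq = (E G_q - 2F F_q + F G_p)/(2D); substitute and cancel common factors

Answer: Gamma_ppp = 0, Gamma_ppq = (12*q^5 + 8*q^3 + 12*q^2 + q + 2)/(36*p^2*q^4 + 12*p^2*q^2 + p^2 + 36*p*q^2 + 6*p + 4*q^6 + 4*q^4 + 8*q^3 + q^2 + 4*q + 14), Gamma_pqq = (24*p*q^4 + 12*p*q^2 + 24*p*q)/(36*p^2*q^4 + 12*p^2*q^2 + p^2 + 36*p*q^2 + 6*p + 4*q^6 + 4*q^4 + 8*q^3 + q^2 + 4*q + 14), Gamma_qpp = 0, Gamma_qpq = (36*p*q^4 + 12*p*q^2 + p + 18*q^2 + 3)/(36*p^2*q^4 + 12*p^2*q^2 + p^2 + 36*p*q^2 + 6*p + 4*q^6 + 4*q^4 + 8*q^3 + q^2 + 4*q + 14), Gamma_qqq = (72*p^2*q^3 + 12*p^2*q + 36*p*q)/(36*p^2*q^4 + 12*p^2*q^2 + p^2 + 36*p*q^2 + 6*p + 4*q^6 + 4*q^4 + 8*q^3 + q^2 + 4*q + 14)


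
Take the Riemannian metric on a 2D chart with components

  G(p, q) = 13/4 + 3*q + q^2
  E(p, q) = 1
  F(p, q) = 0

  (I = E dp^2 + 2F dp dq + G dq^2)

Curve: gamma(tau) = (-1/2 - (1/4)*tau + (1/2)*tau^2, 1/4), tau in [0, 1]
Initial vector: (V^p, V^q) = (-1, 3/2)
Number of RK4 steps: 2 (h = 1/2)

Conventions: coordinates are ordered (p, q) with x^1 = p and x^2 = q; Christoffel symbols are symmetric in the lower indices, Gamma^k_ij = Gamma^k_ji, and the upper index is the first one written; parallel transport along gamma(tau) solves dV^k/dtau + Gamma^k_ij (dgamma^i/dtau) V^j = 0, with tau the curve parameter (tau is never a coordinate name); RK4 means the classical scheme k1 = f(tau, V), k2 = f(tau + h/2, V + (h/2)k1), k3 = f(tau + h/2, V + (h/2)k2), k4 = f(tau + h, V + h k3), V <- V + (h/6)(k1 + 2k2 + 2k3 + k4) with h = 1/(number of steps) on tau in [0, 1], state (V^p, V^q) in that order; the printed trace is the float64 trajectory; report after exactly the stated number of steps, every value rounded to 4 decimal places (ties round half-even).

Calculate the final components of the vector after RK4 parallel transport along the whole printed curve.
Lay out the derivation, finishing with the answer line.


gamma'(tau) = (-1/4 + tau, 0); f(tau, V)^k = -Gamma^k_ij(gamma(tau)) gamma'^i(tau) V^j; h = 1/2; intermediate values shown to 6 dp
curve data and Christoffel symbols at the stage parameters:
  tau = 0.000000: gamma = (-0.500000, 0.250000), gamma' = (-0.250000, 0.000000); Gamma_ppp = 0.000000, Gamma_ppq = 0.000000, Gamma_pqq = 0.000000, Gamma_qpp = 0.000000, Gamma_qpq = 0.000000, Gamma_qqq = 0.430769
  tau = 0.250000: gamma = (-0.531250, 0.250000), gamma' = (0.000000, 0.000000); Gamma_ppp = 0.000000, Gamma_ppq = 0.000000, Gamma_pqq = 0.000000, Gamma_qpp = 0.000000, Gamma_qpq = 0.000000, Gamma_qqq = 0.430769
  tau = 0.500000: gamma = (-0.500000, 0.250000), gamma' = (0.250000, 0.000000); Gamma_ppp = 0.000000, Gamma_ppq = 0.000000, Gamma_pqq = 0.000000, Gamma_qpp = 0.000000, Gamma_qpq = 0.000000, Gamma_qqq = 0.430769
  tau = 0.750000: gamma = (-0.406250, 0.250000), gamma' = (0.500000, 0.000000); Gamma_ppp = 0.000000, Gamma_ppq = 0.000000, Gamma_pqq = 0.000000, Gamma_qpp = 0.000000, Gamma_qpq = 0.000000, Gamma_qqq = 0.430769
  tau = 1.000000: gamma = (-0.250000, 0.250000), gamma' = (0.750000, 0.000000); Gamma_ppp = 0.000000, Gamma_ppq = 0.000000, Gamma_pqq = 0.000000, Gamma_qpp = 0.000000, Gamma_qpq = 0.000000, Gamma_qqq = 0.430769
step 0: V^p = -1.0000, V^q = 1.5000
step 1: k1 = (0.000000, 0.000000), k2 = (0.000000, 0.000000), k3 = (0.000000, 0.000000), k4 = (0.000000, 0.000000); V <- V + (h/6)(k1 + 2k2 + 2k3 + k4): V^p = -1.0000, V^q = 1.5000
step 2: k1 = (0.000000, 0.000000), k2 = (0.000000, 0.000000), k3 = (0.000000, 0.000000), k4 = (0.000000, 0.000000); V <- V + (h/6)(k1 + 2k2 + 2k3 + k4): V^p = -1.0000, V^q = 1.5000

Answer: V^p = -1.0000, V^q = 1.5000


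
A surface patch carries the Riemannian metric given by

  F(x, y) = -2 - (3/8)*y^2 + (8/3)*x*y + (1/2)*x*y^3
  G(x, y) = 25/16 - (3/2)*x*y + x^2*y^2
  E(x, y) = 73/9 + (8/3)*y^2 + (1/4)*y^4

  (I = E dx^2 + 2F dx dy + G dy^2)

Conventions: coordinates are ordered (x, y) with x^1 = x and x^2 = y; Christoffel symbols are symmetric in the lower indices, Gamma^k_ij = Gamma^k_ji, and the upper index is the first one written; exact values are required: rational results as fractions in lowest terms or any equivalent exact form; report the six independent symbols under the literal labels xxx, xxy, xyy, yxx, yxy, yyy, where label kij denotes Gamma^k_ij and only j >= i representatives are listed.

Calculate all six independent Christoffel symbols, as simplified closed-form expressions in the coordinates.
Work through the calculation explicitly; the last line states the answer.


E = 73/9 + (8/3)*y^2 + (1/4)*y^4; F = -2 - (3/8)*y^2 + (8/3)*x*y + (1/2)*x*y^3; G = 25/16 - (3/2)*x*y + x^2*y^2
Gamma^k_ij = (1/2) g^{kl} (d_i g_jl + d_j g_il - d_l g_ij), with g^inv = (1/(EG-F^2)) [[G, -F], [-F, E]]
first partials: E_x = 0, E_y = (16/3)*y + y^3, F_x = (8/3)*y + (1/2)*y^3, F_y = -(3/4)*y + (8/3)*x + (3/2)*x*y^2, G_x = -(3/2)*y + 2*x*y^2, G_y = -(3/2)*x + 2*x^2*y
D = EG - F^2 = 1249/144 + (8/3)*y^2 - (3/2)*x*y + (1/4)*y^4 + x^2*y^2
expanded: Gamma^x_xx = (G E_x - 2F F_x + F E_y)/(2D), Gamma^x_xy = (G E_y - F G_x)/(2D), Gamma^x_yy = (2G F_y - G G_x - F G_y)/(2D), Gamma^y_xx = (2E F_x - E E_y - F E_x)/(2D), Gamma^y_xy = (E G_x - F E_y)/(2D), Gamma^y_yy = (E G_y - 2F F_y + F G_x)/(2D); substitute and cancel common factors

Answer: Gamma_xxx = 0, Gamma_xxy = (72*y^3 + 384*y)/(144*x^2*y^2 - 216*x*y + 36*y^4 + 384*y^2 + 1249), Gamma_xyy = (72*x*y^2 + 384*x)/(144*x^2*y^2 - 216*x*y + 36*y^4 + 384*y^2 + 1249), Gamma_yxx = 0, Gamma_yxy = (144*x*y^2 - 108*y)/(144*x^2*y^2 - 216*x*y + 36*y^4 + 384*y^2 + 1249), Gamma_yyy = (144*x^2*y - 108*x)/(144*x^2*y^2 - 216*x*y + 36*y^4 + 384*y^2 + 1249)


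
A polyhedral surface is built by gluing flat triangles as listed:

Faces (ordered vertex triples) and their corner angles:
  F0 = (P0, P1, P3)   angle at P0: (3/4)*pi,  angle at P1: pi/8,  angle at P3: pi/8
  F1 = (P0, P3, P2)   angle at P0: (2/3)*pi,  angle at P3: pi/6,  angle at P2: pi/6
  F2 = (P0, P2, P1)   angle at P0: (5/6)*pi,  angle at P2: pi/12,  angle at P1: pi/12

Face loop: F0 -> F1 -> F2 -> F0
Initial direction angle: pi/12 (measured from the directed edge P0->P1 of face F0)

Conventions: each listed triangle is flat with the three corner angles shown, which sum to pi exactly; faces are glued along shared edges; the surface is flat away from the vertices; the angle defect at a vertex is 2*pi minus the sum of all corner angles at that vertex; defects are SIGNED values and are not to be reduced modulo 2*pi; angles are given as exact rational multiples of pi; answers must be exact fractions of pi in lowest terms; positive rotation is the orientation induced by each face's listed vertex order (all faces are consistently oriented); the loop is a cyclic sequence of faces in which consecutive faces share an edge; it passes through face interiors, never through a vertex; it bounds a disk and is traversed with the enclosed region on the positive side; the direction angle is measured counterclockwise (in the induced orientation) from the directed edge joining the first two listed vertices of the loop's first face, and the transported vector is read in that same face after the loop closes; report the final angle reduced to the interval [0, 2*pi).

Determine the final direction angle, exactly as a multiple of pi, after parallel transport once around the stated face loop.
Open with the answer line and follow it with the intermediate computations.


Answer: final direction angle = (11/6)*pi

enclosed vertex P0: corner angles sum to (9/4)*pi, defect = 2*pi - (9/4)*pi = -pi/4
adding the enclosed defects to the starting angle (mod 2*pi, induced orientation) gives the holonomy
final angle = pi/12 - pi/4 = (11/6)*pi (mod 2*pi)
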